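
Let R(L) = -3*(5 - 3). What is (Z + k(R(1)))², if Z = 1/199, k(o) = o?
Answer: 1423249/39601 ≈ 35.940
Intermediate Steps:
R(L) = -6 (R(L) = -3*2 = -6)
Z = 1/199 ≈ 0.0050251
(Z + k(R(1)))² = (1/199 - 6)² = (-1193/199)² = 1423249/39601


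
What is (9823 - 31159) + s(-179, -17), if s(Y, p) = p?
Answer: -21353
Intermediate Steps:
(9823 - 31159) + s(-179, -17) = (9823 - 31159) - 17 = -21336 - 17 = -21353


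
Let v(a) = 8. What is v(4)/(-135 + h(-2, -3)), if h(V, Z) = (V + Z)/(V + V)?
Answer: -32/535 ≈ -0.059813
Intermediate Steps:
h(V, Z) = (V + Z)/(2*V) (h(V, Z) = (V + Z)/((2*V)) = (V + Z)*(1/(2*V)) = (V + Z)/(2*V))
v(4)/(-135 + h(-2, -3)) = 8/(-135 + (1/2)*(-2 - 3)/(-2)) = 8/(-135 + (1/2)*(-1/2)*(-5)) = 8/(-135 + 5/4) = 8/(-535/4) = 8*(-4/535) = -32/535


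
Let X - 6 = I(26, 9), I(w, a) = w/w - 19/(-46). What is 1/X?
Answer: 46/341 ≈ 0.13490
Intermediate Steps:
I(w, a) = 65/46 (I(w, a) = 1 - 19*(-1/46) = 1 + 19/46 = 65/46)
X = 341/46 (X = 6 + 65/46 = 341/46 ≈ 7.4130)
1/X = 1/(341/46) = 46/341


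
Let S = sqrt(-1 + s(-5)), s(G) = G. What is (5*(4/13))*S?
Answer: 20*I*sqrt(6)/13 ≈ 3.7684*I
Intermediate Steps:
S = I*sqrt(6) (S = sqrt(-1 - 5) = sqrt(-6) = I*sqrt(6) ≈ 2.4495*I)
(5*(4/13))*S = (5*(4/13))*(I*sqrt(6)) = 20*(I*sqrt(6))/13 = 20*I*sqrt(6)/13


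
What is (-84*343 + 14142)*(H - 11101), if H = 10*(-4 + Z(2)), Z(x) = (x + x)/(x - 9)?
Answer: 1144656090/7 ≈ 1.6352e+8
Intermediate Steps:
Z(x) = 2*x/(-9 + x) (Z(x) = (2*x)/(-9 + x) = 2*x/(-9 + x))
H = -320/7 (H = 10*(-4 + 2*2/(-9 + 2)) = 10*(-4 + 2*2/(-7)) = 10*(-4 + 2*2*(-⅐)) = 10*(-4 - 4/7) = 10*(-32/7) = -320/7 ≈ -45.714)
(-84*343 + 14142)*(H - 11101) = (-84*343 + 14142)*(-320/7 - 11101) = (-28812 + 14142)*(-78027/7) = -14670*(-78027/7) = 1144656090/7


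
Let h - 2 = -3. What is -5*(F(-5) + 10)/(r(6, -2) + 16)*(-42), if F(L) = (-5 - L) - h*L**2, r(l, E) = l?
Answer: 3675/11 ≈ 334.09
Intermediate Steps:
h = -1 (h = 2 - 3 = -1)
F(L) = -5 + L**2 - L (F(L) = (-5 - L) - (-1)*L**2 = (-5 - L) + L**2 = -5 + L**2 - L)
-5*(F(-5) + 10)/(r(6, -2) + 16)*(-42) = -5*((-5 + (-5)**2 - 1*(-5)) + 10)/(6 + 16)*(-42) = -5*((-5 + 25 + 5) + 10)/22*(-42) = -5*(25 + 10)/22*(-42) = -175/22*(-42) = 3675/11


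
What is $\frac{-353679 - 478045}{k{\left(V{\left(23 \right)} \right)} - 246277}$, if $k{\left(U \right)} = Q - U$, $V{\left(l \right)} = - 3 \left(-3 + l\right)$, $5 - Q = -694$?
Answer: $\frac{415862}{122759} \approx 3.3876$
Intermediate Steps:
$Q = 699$ ($Q = 5 - -694 = 5 + 694 = 699$)
$V{\left(l \right)} = 9 - 3 l$
$k{\left(U \right)} = 699 - U$
$\frac{-353679 - 478045}{k{\left(V{\left(23 \right)} \right)} - 246277} = \frac{-353679 - 478045}{\left(699 - \left(9 - 69\right)\right) - 246277} = - \frac{831724}{\left(699 - \left(9 - 69\right)\right) - 246277} = - \frac{831724}{\left(699 - -60\right) - 246277} = - \frac{831724}{\left(699 + 60\right) - 246277} = - \frac{831724}{759 - 246277} = - \frac{831724}{-245518} = \left(-831724\right) \left(- \frac{1}{245518}\right) = \frac{415862}{122759}$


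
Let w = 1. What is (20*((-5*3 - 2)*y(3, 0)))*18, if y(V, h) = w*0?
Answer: 0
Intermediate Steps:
y(V, h) = 0 (y(V, h) = 1*0 = 0)
(20*((-5*3 - 2)*y(3, 0)))*18 = (20*((-5*3 - 2)*0))*18 = (20*((-15 - 2)*0))*18 = (20*(-17*0))*18 = (20*0)*18 = 0*18 = 0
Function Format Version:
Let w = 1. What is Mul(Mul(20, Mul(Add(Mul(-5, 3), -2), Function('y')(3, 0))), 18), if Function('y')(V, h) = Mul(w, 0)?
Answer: 0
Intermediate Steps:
Function('y')(V, h) = 0 (Function('y')(V, h) = Mul(1, 0) = 0)
Mul(Mul(20, Mul(Add(Mul(-5, 3), -2), Function('y')(3, 0))), 18) = Mul(Mul(20, Mul(Add(Mul(-5, 3), -2), 0)), 18) = Mul(Mul(20, Mul(Add(-15, -2), 0)), 18) = Mul(Mul(20, Mul(-17, 0)), 18) = Mul(Mul(20, 0), 18) = Mul(0, 18) = 0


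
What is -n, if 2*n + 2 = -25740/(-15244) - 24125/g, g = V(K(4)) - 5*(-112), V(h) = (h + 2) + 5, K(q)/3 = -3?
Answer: 92602721/4253076 ≈ 21.773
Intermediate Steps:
K(q) = -9 (K(q) = 3*(-3) = -9)
V(h) = 7 + h (V(h) = (2 + h) + 5 = 7 + h)
g = 558 (g = (7 - 9) - 5*(-112) = -2 + 560 = 558)
n = -92602721/4253076 (n = -1 + (-25740/(-15244) - 24125/558)/2 = -1 + (-25740*(-1/15244) - 24125*1/558)/2 = -1 + (6435/3811 - 24125/558)/2 = -1 + (½)*(-88349645/2126538) = -1 - 88349645/4253076 = -92602721/4253076 ≈ -21.773)
-n = -1*(-92602721/4253076) = 92602721/4253076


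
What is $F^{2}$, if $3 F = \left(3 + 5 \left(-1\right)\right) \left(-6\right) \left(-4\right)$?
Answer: $256$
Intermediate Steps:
$F = -16$ ($F = \frac{\left(3 + 5 \left(-1\right)\right) \left(-6\right) \left(-4\right)}{3} = \frac{\left(3 - 5\right) \left(-6\right) \left(-4\right)}{3} = \frac{\left(-2\right) \left(-6\right) \left(-4\right)}{3} = \frac{12 \left(-4\right)}{3} = \frac{1}{3} \left(-48\right) = -16$)
$F^{2} = \left(-16\right)^{2} = 256$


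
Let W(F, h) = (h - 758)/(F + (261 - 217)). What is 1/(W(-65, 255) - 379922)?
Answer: -21/7977859 ≈ -2.6323e-6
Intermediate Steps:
W(F, h) = (-758 + h)/(44 + F) (W(F, h) = (-758 + h)/(F + 44) = (-758 + h)/(44 + F))
1/(W(-65, 255) - 379922) = 1/((-758 + 255)/(44 - 65) - 379922) = 1/(-503/(-21) - 379922) = 1/(-1/21*(-503) - 379922) = 1/(503/21 - 379922) = 1/(-7977859/21) = -21/7977859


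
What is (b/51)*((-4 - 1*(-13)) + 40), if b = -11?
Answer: -539/51 ≈ -10.569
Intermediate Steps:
(b/51)*((-4 - 1*(-13)) + 40) = (-11/51)*((-4 - 1*(-13)) + 40) = (-11*1/51)*((-4 + 13) + 40) = -11*(9 + 40)/51 = -11/51*49 = -539/51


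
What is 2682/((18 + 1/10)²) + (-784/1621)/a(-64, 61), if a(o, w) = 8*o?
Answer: 13913675689/1699378592 ≈ 8.1875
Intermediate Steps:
2682/((18 + 1/10)²) + (-784/1621)/a(-64, 61) = 2682/((18 + 1/10)²) + (-784/1621)/((8*(-64))) = 2682/((18 + ⅒)²) - 784*1/1621/(-512) = 2682/((181/10)²) - 784/1621*(-1/512) = 2682/(32761/100) + 49/51872 = 2682*(100/32761) + 49/51872 = 268200/32761 + 49/51872 = 13913675689/1699378592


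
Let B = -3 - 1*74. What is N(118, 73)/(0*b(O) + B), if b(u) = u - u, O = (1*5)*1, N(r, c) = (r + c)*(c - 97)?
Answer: 4584/77 ≈ 59.532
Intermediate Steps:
N(r, c) = (-97 + c)*(c + r) (N(r, c) = (c + r)*(-97 + c) = (-97 + c)*(c + r))
O = 5 (O = 5*1 = 5)
B = -77 (B = -3 - 74 = -77)
b(u) = 0
N(118, 73)/(0*b(O) + B) = (73² - 97*73 - 97*118 + 73*118)/(0*0 - 77) = (5329 - 7081 - 11446 + 8614)/(0 - 77) = -4584/(-77) = -4584*(-1/77) = 4584/77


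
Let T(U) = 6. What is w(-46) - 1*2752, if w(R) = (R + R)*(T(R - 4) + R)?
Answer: 928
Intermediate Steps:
w(R) = 2*R*(6 + R) (w(R) = (R + R)*(6 + R) = (2*R)*(6 + R) = 2*R*(6 + R))
w(-46) - 1*2752 = 2*(-46)*(6 - 46) - 1*2752 = 2*(-46)*(-40) - 2752 = 3680 - 2752 = 928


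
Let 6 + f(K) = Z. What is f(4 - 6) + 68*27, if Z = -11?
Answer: 1819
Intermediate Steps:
f(K) = -17 (f(K) = -6 - 11 = -17)
f(4 - 6) + 68*27 = -17 + 68*27 = -17 + 1836 = 1819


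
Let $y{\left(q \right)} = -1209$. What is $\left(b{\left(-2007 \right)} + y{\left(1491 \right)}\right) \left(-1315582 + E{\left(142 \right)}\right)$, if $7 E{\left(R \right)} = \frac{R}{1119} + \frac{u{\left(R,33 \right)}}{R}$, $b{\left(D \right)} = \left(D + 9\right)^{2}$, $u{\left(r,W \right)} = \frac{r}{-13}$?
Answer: $- \frac{178208150904499015}{33943} \approx -5.2502 \cdot 10^{12}$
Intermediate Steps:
$u{\left(r,W \right)} = - \frac{r}{13}$ ($u{\left(r,W \right)} = r \left(- \frac{1}{13}\right) = - \frac{r}{13}$)
$b{\left(D \right)} = \left(9 + D\right)^{2}$
$E{\left(R \right)} = - \frac{1}{91} + \frac{R}{7833}$ ($E{\left(R \right)} = \frac{\frac{R}{1119} + \frac{\left(- \frac{1}{13}\right) R}{R}}{7} = \frac{R \frac{1}{1119} - \frac{1}{13}}{7} = \frac{\frac{R}{1119} - \frac{1}{13}}{7} = \frac{- \frac{1}{13} + \frac{R}{1119}}{7} = - \frac{1}{91} + \frac{R}{7833}$)
$\left(b{\left(-2007 \right)} + y{\left(1491 \right)}\right) \left(-1315582 + E{\left(142 \right)}\right) = \left(\left(9 - 2007\right)^{2} - 1209\right) \left(-1315582 + \left(- \frac{1}{91} + \frac{1}{7833} \cdot 142\right)\right) = \left(\left(-1998\right)^{2} - 1209\right) \left(-1315582 + \left(- \frac{1}{91} + \frac{142}{7833}\right)\right) = \left(3992004 - 1209\right) \left(-1315582 + \frac{727}{101829}\right) = 3990795 \left(- \frac{133964398751}{101829}\right) = - \frac{178208150904499015}{33943}$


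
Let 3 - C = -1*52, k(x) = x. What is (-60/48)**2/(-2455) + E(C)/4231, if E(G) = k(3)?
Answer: 2413/33238736 ≈ 7.2596e-5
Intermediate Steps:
C = 55 (C = 3 - (-1)*52 = 3 - 1*(-52) = 3 + 52 = 55)
E(G) = 3
(-60/48)**2/(-2455) + E(C)/4231 = (-60/48)**2/(-2455) + 3/4231 = (-60*1/48)**2*(-1/2455) + 3*(1/4231) = (-5/4)**2*(-1/2455) + 3/4231 = (25/16)*(-1/2455) + 3/4231 = -5/7856 + 3/4231 = 2413/33238736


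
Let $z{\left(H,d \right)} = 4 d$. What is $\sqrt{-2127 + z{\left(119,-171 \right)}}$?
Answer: $i \sqrt{2811} \approx 53.019 i$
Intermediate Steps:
$\sqrt{-2127 + z{\left(119,-171 \right)}} = \sqrt{-2127 + 4 \left(-171\right)} = \sqrt{-2127 - 684} = \sqrt{-2811} = i \sqrt{2811}$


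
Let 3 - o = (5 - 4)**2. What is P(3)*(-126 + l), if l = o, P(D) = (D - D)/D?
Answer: 0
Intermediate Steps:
P(D) = 0 (P(D) = 0/D = 0)
o = 2 (o = 3 - (5 - 4)**2 = 3 - 1*1**2 = 3 - 1*1 = 3 - 1 = 2)
l = 2
P(3)*(-126 + l) = 0*(-126 + 2) = 0*(-124) = 0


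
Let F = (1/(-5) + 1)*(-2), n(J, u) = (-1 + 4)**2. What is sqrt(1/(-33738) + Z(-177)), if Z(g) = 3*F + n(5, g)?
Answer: sqrt(119515684170)/168690 ≈ 2.0494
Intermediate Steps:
n(J, u) = 9 (n(J, u) = 3**2 = 9)
F = -8/5 (F = (-1/5 + 1)*(-2) = (4/5)*(-2) = -8/5 ≈ -1.6000)
Z(g) = 21/5 (Z(g) = 3*(-8/5) + 9 = -24/5 + 9 = 21/5)
sqrt(1/(-33738) + Z(-177)) = sqrt(1/(-33738) + 21/5) = sqrt(-1/33738 + 21/5) = sqrt(708493/168690) = sqrt(119515684170)/168690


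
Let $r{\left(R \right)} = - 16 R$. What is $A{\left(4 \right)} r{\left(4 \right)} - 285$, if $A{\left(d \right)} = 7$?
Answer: $-733$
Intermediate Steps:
$A{\left(4 \right)} r{\left(4 \right)} - 285 = 7 \left(\left(-16\right) 4\right) - 285 = 7 \left(-64\right) - 285 = -448 - 285 = -733$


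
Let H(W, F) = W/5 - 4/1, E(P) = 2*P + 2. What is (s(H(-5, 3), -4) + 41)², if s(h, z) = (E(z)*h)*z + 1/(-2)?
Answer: 25281/4 ≈ 6320.3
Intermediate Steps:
E(P) = 2 + 2*P
H(W, F) = -4 + W/5 (H(W, F) = W*(⅕) - 4*1 = W/5 - 4 = -4 + W/5)
s(h, z) = -½ + h*z*(2 + 2*z) (s(h, z) = ((2 + 2*z)*h)*z + 1/(-2) = (h*(2 + 2*z))*z - ½ = h*z*(2 + 2*z) - ½ = -½ + h*z*(2 + 2*z))
(s(H(-5, 3), -4) + 41)² = ((-½ + 2*(-4 + (⅕)*(-5))*(-4)*(1 - 4)) + 41)² = ((-½ + 2*(-4 - 1)*(-4)*(-3)) + 41)² = ((-½ + 2*(-5)*(-4)*(-3)) + 41)² = ((-½ - 120) + 41)² = (-241/2 + 41)² = (-159/2)² = 25281/4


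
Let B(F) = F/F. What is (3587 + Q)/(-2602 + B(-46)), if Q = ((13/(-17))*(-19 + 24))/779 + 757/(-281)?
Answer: -13338198905/9679057083 ≈ -1.3780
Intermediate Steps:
B(F) = 1
Q = -10043216/3721283 (Q = ((13*(-1/17))*5)*(1/779) + 757*(-1/281) = -13/17*5*(1/779) - 757/281 = -65/17*1/779 - 757/281 = -65/13243 - 757/281 = -10043216/3721283 ≈ -2.6989)
(3587 + Q)/(-2602 + B(-46)) = (3587 - 10043216/3721283)/(-2602 + 1) = (13338198905/3721283)/(-2601) = (13338198905/3721283)*(-1/2601) = -13338198905/9679057083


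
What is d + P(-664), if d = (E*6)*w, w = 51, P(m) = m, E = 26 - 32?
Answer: -2500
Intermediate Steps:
E = -6
d = -1836 (d = -6*6*51 = -36*51 = -1836)
d + P(-664) = -1836 - 664 = -2500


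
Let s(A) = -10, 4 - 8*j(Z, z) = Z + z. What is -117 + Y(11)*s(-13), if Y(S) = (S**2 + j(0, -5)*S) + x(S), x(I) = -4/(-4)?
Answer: -5843/4 ≈ -1460.8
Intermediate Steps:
j(Z, z) = 1/2 - Z/8 - z/8 (j(Z, z) = 1/2 - (Z + z)/8 = 1/2 + (-Z/8 - z/8) = 1/2 - Z/8 - z/8)
x(I) = 1 (x(I) = -4*(-1/4) = 1)
Y(S) = 1 + S**2 + 9*S/8 (Y(S) = (S**2 + (1/2 - 1/8*0 - 1/8*(-5))*S) + 1 = (S**2 + (1/2 + 0 + 5/8)*S) + 1 = (S**2 + 9*S/8) + 1 = 1 + S**2 + 9*S/8)
-117 + Y(11)*s(-13) = -117 + (1 + 11**2 + (9/8)*11)*(-10) = -117 + (1 + 121 + 99/8)*(-10) = -117 + (1075/8)*(-10) = -117 - 5375/4 = -5843/4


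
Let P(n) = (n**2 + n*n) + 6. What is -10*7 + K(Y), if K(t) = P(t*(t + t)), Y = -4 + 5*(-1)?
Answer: 52424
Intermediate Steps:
Y = -9 (Y = -4 - 5 = -9)
P(n) = 6 + 2*n**2 (P(n) = (n**2 + n**2) + 6 = 2*n**2 + 6 = 6 + 2*n**2)
K(t) = 6 + 8*t**4 (K(t) = 6 + 2*(t*(t + t))**2 = 6 + 2*(t*(2*t))**2 = 6 + 2*(2*t**2)**2 = 6 + 2*(4*t**4) = 6 + 8*t**4)
-10*7 + K(Y) = -10*7 + (6 + 8*(-9)**4) = -70 + (6 + 8*6561) = -70 + (6 + 52488) = -70 + 52494 = 52424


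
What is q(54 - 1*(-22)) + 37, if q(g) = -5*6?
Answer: 7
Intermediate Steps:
q(g) = -30
q(54 - 1*(-22)) + 37 = -30 + 37 = 7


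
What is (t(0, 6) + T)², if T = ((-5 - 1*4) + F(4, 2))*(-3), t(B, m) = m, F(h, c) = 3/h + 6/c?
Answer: 7569/16 ≈ 473.06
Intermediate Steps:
T = 63/4 (T = ((-5 - 1*4) + (3/4 + 6/2))*(-3) = ((-5 - 4) + (3*(¼) + 6*(½)))*(-3) = (-9 + (¾ + 3))*(-3) = (-9 + 15/4)*(-3) = -21/4*(-3) = 63/4 ≈ 15.750)
(t(0, 6) + T)² = (6 + 63/4)² = (87/4)² = 7569/16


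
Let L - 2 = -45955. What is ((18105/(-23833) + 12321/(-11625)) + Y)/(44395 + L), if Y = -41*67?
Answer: 253861386631/143885779250 ≈ 1.7643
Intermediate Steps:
L = -45953 (L = 2 - 45955 = -45953)
Y = -2747
((18105/(-23833) + 12321/(-11625)) + Y)/(44395 + L) = ((18105/(-23833) + 12321/(-11625)) - 2747)/(44395 - 45953) = ((18105*(-1/23833) + 12321*(-1/11625)) - 2747)/(-1558) = ((-18105/23833 - 4107/3875) - 2747)*(-1/1558) = (-168039006/92352875 - 2747)*(-1/1558) = -253861386631/92352875*(-1/1558) = 253861386631/143885779250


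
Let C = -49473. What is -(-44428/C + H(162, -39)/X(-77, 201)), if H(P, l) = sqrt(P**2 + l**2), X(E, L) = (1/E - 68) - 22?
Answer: -44428/49473 + 231*sqrt(3085)/6931 ≈ 0.95313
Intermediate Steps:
X(E, L) = -90 + 1/E (X(E, L) = (-68 + 1/E) - 22 = -90 + 1/E)
-(-44428/C + H(162, -39)/X(-77, 201)) = -(-44428/(-49473) + sqrt(162**2 + (-39)**2)/(-90 + 1/(-77))) = -(-44428*(-1/49473) + sqrt(26244 + 1521)/(-90 - 1/77)) = -(44428/49473 + sqrt(27765)/(-6931/77)) = -(44428/49473 + (3*sqrt(3085))*(-77/6931)) = -(44428/49473 - 231*sqrt(3085)/6931) = -44428/49473 + 231*sqrt(3085)/6931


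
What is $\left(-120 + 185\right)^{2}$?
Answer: $4225$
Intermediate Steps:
$\left(-120 + 185\right)^{2} = 65^{2} = 4225$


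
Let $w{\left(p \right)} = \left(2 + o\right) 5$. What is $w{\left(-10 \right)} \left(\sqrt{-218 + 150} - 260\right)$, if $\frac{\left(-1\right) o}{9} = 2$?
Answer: $20800 - 160 i \sqrt{17} \approx 20800.0 - 659.7 i$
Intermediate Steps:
$o = -18$ ($o = \left(-9\right) 2 = -18$)
$w{\left(p \right)} = -80$ ($w{\left(p \right)} = \left(2 - 18\right) 5 = \left(-16\right) 5 = -80$)
$w{\left(-10 \right)} \left(\sqrt{-218 + 150} - 260\right) = - 80 \left(\sqrt{-218 + 150} - 260\right) = - 80 \left(\sqrt{-68} - 260\right) = - 80 \left(2 i \sqrt{17} - 260\right) = - 80 \left(-260 + 2 i \sqrt{17}\right) = 20800 - 160 i \sqrt{17}$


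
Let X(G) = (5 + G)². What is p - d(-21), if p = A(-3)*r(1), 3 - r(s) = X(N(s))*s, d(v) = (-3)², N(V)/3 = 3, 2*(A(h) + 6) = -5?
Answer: 3263/2 ≈ 1631.5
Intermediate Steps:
A(h) = -17/2 (A(h) = -6 + (½)*(-5) = -6 - 5/2 = -17/2)
N(V) = 9 (N(V) = 3*3 = 9)
d(v) = 9
r(s) = 3 - 196*s (r(s) = 3 - (5 + 9)²*s = 3 - 14²*s = 3 - 196*s)
p = 3281/2 (p = -17*(3 - 196*1)/2 = -17*(3 - 196)/2 = -17/2*(-193) = 3281/2 ≈ 1640.5)
p - d(-21) = 3281/2 - 1*9 = 3281/2 - 9 = 3263/2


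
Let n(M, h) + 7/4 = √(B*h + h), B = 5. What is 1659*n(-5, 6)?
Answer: 28203/4 ≈ 7050.8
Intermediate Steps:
n(M, h) = -7/4 + √6*√h (n(M, h) = -7/4 + √(5*h + h) = -7/4 + √(6*h) = -7/4 + √6*√h)
1659*n(-5, 6) = 1659*(-7/4 + √6*√6) = 1659*(-7/4 + 6) = 1659*(17/4) = 28203/4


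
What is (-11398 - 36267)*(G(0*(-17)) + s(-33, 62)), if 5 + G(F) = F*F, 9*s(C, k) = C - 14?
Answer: 4385180/9 ≈ 4.8724e+5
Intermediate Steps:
s(C, k) = -14/9 + C/9 (s(C, k) = (C - 14)/9 = (-14 + C)/9 = -14/9 + C/9)
G(F) = -5 + F² (G(F) = -5 + F*F = -5 + F²)
(-11398 - 36267)*(G(0*(-17)) + s(-33, 62)) = (-11398 - 36267)*((-5 + (0*(-17))²) + (-14/9 + (⅑)*(-33))) = -47665*((-5 + 0²) + (-14/9 - 11/3)) = -47665*((-5 + 0) - 47/9) = -47665*(-5 - 47/9) = -47665*(-92/9) = 4385180/9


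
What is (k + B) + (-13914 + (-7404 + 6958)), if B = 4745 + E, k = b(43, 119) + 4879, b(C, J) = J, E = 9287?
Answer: 4670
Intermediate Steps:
k = 4998 (k = 119 + 4879 = 4998)
B = 14032 (B = 4745 + 9287 = 14032)
(k + B) + (-13914 + (-7404 + 6958)) = (4998 + 14032) + (-13914 + (-7404 + 6958)) = 19030 + (-13914 - 446) = 19030 - 14360 = 4670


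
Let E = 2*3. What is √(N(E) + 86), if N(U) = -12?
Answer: √74 ≈ 8.6023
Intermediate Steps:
E = 6
√(N(E) + 86) = √(-12 + 86) = √74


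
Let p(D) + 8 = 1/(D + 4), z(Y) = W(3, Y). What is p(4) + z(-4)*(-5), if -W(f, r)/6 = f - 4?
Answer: -303/8 ≈ -37.875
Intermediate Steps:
W(f, r) = 24 - 6*f (W(f, r) = -6*(f - 4) = -6*(-4 + f) = 24 - 6*f)
z(Y) = 6 (z(Y) = 24 - 6*3 = 24 - 18 = 6)
p(D) = -8 + 1/(4 + D) (p(D) = -8 + 1/(D + 4) = -8 + 1/(4 + D))
p(4) + z(-4)*(-5) = (-31 - 8*4)/(4 + 4) + 6*(-5) = (-31 - 32)/8 - 30 = (⅛)*(-63) - 30 = -63/8 - 30 = -303/8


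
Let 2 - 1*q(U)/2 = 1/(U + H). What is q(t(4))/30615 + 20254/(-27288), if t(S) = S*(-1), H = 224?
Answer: -5683033639/7658036100 ≈ -0.74210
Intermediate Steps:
t(S) = -S
q(U) = 4 - 2/(224 + U) (q(U) = 4 - 2/(U + 224) = 4 - 2/(224 + U))
q(t(4))/30615 + 20254/(-27288) = (2*(447 + 2*(-1*4))/(224 - 1*4))/30615 + 20254/(-27288) = (2*(447 + 2*(-4))/(224 - 4))*(1/30615) + 20254*(-1/27288) = (2*(447 - 8)/220)*(1/30615) - 10127/13644 = (2*(1/220)*439)*(1/30615) - 10127/13644 = (439/110)*(1/30615) - 10127/13644 = 439/3367650 - 10127/13644 = -5683033639/7658036100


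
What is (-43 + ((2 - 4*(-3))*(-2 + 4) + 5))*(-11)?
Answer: 110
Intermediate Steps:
(-43 + ((2 - 4*(-3))*(-2 + 4) + 5))*(-11) = (-43 + ((2 + 12)*2 + 5))*(-11) = (-43 + (14*2 + 5))*(-11) = (-43 + (28 + 5))*(-11) = (-43 + 33)*(-11) = -10*(-11) = 110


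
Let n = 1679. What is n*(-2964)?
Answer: -4976556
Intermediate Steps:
n*(-2964) = 1679*(-2964) = -4976556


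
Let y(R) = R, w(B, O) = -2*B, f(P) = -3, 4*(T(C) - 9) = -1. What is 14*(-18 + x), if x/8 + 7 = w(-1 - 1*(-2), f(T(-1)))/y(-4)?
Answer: -980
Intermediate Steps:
T(C) = 35/4 (T(C) = 9 + (¼)*(-1) = 9 - ¼ = 35/4)
x = -52 (x = -56 + 8*(-2*(-1 - 1*(-2))/(-4)) = -56 + 8*(-2*(-1 + 2)*(-¼)) = -56 + 8*(-2*1*(-¼)) = -56 + 8*(-2*(-¼)) = -56 + 8*(½) = -56 + 4 = -52)
14*(-18 + x) = 14*(-18 - 52) = 14*(-70) = -980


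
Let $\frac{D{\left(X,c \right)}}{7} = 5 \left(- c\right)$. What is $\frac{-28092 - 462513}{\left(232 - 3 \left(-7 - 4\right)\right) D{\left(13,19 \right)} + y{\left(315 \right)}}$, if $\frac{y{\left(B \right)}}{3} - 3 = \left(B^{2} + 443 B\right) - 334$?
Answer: $- \frac{490605}{539092} \approx -0.91006$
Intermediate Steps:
$y{\left(B \right)} = -993 + 3 B^{2} + 1329 B$ ($y{\left(B \right)} = 9 + 3 \left(\left(B^{2} + 443 B\right) - 334\right) = 9 + 3 \left(-334 + B^{2} + 443 B\right) = 9 + \left(-1002 + 3 B^{2} + 1329 B\right) = -993 + 3 B^{2} + 1329 B$)
$D{\left(X,c \right)} = - 35 c$ ($D{\left(X,c \right)} = 7 \cdot 5 \left(- c\right) = 7 \left(- 5 c\right) = - 35 c$)
$\frac{-28092 - 462513}{\left(232 - 3 \left(-7 - 4\right)\right) D{\left(13,19 \right)} + y{\left(315 \right)}} = \frac{-28092 - 462513}{\left(232 - 3 \left(-7 - 4\right)\right) \left(\left(-35\right) 19\right) + \left(-993 + 3 \cdot 315^{2} + 1329 \cdot 315\right)} = - \frac{490605}{\left(232 - -33\right) \left(-665\right) + \left(-993 + 3 \cdot 99225 + 418635\right)} = - \frac{490605}{\left(232 + 33\right) \left(-665\right) + \left(-993 + 297675 + 418635\right)} = - \frac{490605}{265 \left(-665\right) + 715317} = - \frac{490605}{-176225 + 715317} = - \frac{490605}{539092}$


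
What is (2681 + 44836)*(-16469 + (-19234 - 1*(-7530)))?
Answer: -1338696441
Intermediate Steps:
(2681 + 44836)*(-16469 + (-19234 - 1*(-7530))) = 47517*(-16469 + (-19234 + 7530)) = 47517*(-16469 - 11704) = 47517*(-28173) = -1338696441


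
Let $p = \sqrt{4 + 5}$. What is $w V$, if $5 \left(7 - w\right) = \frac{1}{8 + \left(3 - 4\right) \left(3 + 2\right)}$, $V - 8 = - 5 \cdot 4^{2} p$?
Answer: $- \frac{24128}{15} \approx -1608.5$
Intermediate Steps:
$p = 3$ ($p = \sqrt{9} = 3$)
$V = -232$ ($V = 8 + - 5 \cdot 4^{2} \cdot 3 = 8 + \left(-5\right) 16 \cdot 3 = 8 - 240 = -232$)
$w = \frac{104}{15}$ ($w = 7 - \frac{1}{5 \left(8 + \left(3 - 4\right) \left(3 + 2\right)\right)} = 7 - \frac{1}{5 \left(8 - 5\right)} = 7 - \frac{1}{5 \cdot 3} = 7 - \frac{1}{15} = \frac{104}{15} \approx 6.9333$)
$w V = \frac{104}{15} \left(-232\right) = - \frac{24128}{15}$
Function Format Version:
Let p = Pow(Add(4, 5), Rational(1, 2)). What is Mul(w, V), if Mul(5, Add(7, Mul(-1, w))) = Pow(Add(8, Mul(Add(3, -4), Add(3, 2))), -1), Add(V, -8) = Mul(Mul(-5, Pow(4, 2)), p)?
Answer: Rational(-24128, 15) ≈ -1608.5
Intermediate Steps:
p = 3 (p = Pow(9, Rational(1, 2)) = 3)
V = -232 (V = Add(8, Mul(Mul(-5, Pow(4, 2)), 3)) = Add(8, Mul(Mul(-5, 16), 3)) = Add(8, Mul(-80, 3)) = Add(8, -240) = -232)
w = Rational(104, 15) (w = Add(7, Mul(Rational(-1, 5), Pow(Add(8, Mul(Add(3, -4), Add(3, 2))), -1))) = Add(7, Mul(Rational(-1, 5), Pow(Add(8, Mul(-1, 5)), -1))) = Add(7, Mul(Rational(-1, 5), Pow(Add(8, -5), -1))) = Add(7, Mul(Rational(-1, 5), Pow(3, -1))) = Add(7, Mul(Rational(-1, 5), Rational(1, 3))) = Add(7, Rational(-1, 15)) = Rational(104, 15) ≈ 6.9333)
Mul(w, V) = Mul(Rational(104, 15), -232) = Rational(-24128, 15)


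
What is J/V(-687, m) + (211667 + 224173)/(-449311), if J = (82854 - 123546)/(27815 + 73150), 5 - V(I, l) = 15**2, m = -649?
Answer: -805227122399/831685893775 ≈ -0.96819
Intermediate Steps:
V(I, l) = -220 (V(I, l) = 5 - 1*15**2 = 5 - 1*225 = 5 - 225 = -220)
J = -13564/33655 (J = -40692/100965 = -40692*1/100965 = -13564/33655 ≈ -0.40303)
J/V(-687, m) + (211667 + 224173)/(-449311) = -13564/33655/(-220) + (211667 + 224173)/(-449311) = -13564/33655*(-1/220) + 435840*(-1/449311) = 3391/1851025 - 435840/449311 = -805227122399/831685893775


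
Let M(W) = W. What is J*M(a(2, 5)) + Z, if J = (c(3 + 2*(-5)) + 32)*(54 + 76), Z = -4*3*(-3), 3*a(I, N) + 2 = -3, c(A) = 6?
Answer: -24592/3 ≈ -8197.3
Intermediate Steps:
a(I, N) = -5/3 (a(I, N) = -⅔ + (⅓)*(-3) = -⅔ - 1 = -5/3)
Z = 36 (Z = -12*(-3) = 36)
J = 4940 (J = (6 + 32)*(54 + 76) = 38*130 = 4940)
J*M(a(2, 5)) + Z = 4940*(-5/3) + 36 = -24700/3 + 36 = -24592/3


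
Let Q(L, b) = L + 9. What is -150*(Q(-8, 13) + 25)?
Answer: -3900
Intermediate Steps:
Q(L, b) = 9 + L
-150*(Q(-8, 13) + 25) = -150*((9 - 8) + 25) = -150*(1 + 25) = -150*26 = -3900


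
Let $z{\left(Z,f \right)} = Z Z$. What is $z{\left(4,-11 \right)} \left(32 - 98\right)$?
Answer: $-1056$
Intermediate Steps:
$z{\left(Z,f \right)} = Z^{2}$
$z{\left(4,-11 \right)} \left(32 - 98\right) = 4^{2} \left(32 - 98\right) = 16 \left(32 - 98\right) = 16 \left(-66\right) = -1056$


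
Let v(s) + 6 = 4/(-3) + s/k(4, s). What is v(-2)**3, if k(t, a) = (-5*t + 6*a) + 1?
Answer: -308915776/804357 ≈ -384.05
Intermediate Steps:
k(t, a) = 1 - 5*t + 6*a
v(s) = -22/3 + s/(-19 + 6*s) (v(s) = -6 + (4/(-3) + s/(1 - 5*4 + 6*s)) = -6 + (4*(-1/3) + s/(1 - 20 + 6*s)) = -6 + (-4/3 + s/(-19 + 6*s)) = -22/3 + s/(-19 + 6*s))
v(-2)**3 = ((418 - 129*(-2))/(3*(-19 + 6*(-2))))**3 = ((418 + 258)/(3*(-19 - 12)))**3 = ((1/3)*676/(-31))**3 = ((1/3)*(-1/31)*676)**3 = (-676/93)**3 = -308915776/804357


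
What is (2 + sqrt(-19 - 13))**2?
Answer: -28 + 16*I*sqrt(2) ≈ -28.0 + 22.627*I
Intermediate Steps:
(2 + sqrt(-19 - 13))**2 = (2 + sqrt(-32))**2 = (2 + 4*I*sqrt(2))**2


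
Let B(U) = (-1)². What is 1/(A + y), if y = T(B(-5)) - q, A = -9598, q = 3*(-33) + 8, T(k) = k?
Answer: -1/9506 ≈ -0.00010520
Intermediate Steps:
B(U) = 1
q = -91 (q = -99 + 8 = -91)
y = 92 (y = 1 - 1*(-91) = 1 + 91 = 92)
1/(A + y) = 1/(-9598 + 92) = 1/(-9506) = -1/9506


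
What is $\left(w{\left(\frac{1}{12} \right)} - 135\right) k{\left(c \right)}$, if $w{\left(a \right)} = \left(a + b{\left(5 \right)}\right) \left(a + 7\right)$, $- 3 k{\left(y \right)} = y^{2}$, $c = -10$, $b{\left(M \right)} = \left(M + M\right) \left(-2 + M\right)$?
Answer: $- \frac{281125}{108} \approx -2603.0$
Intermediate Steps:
$b{\left(M \right)} = 2 M \left(-2 + M\right)$
$k{\left(y \right)} = - \frac{y^{2}}{3}$
$w{\left(a \right)} = \left(7 + a\right) \left(30 + a\right)$ ($w{\left(a \right)} = \left(a + 2 \cdot 5 \left(-2 + 5\right)\right) \left(a + 7\right) = \left(a + 2 \cdot 5 \cdot 3\right) \left(7 + a\right) = \left(a + 30\right) \left(7 + a\right) = \left(30 + a\right) \left(7 + a\right) = \left(7 + a\right) \left(30 + a\right)$)
$\left(w{\left(\frac{1}{12} \right)} - 135\right) k{\left(c \right)} = \left(\left(210 + \left(\frac{1}{12}\right)^{2} + \frac{37}{12}\right) - 135\right) \left(- \frac{\left(-10\right)^{2}}{3}\right) = \left(\left(210 + \left(\frac{1}{12}\right)^{2} + 37 \cdot \frac{1}{12}\right) - 135\right) \left(\left(- \frac{1}{3}\right) 100\right) = \left(\left(210 + \frac{1}{144} + \frac{37}{12}\right) - 135\right) \left(- \frac{100}{3}\right) = \left(\frac{30685}{144} - 135\right) \left(- \frac{100}{3}\right) = \frac{11245}{144} \left(- \frac{100}{3}\right) = - \frac{281125}{108}$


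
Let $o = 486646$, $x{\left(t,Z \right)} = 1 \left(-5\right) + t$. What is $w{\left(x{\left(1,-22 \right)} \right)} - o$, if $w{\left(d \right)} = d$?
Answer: $-486650$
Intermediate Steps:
$x{\left(t,Z \right)} = -5 + t$
$w{\left(x{\left(1,-22 \right)} \right)} - o = \left(-5 + 1\right) - 486646 = -4 - 486646 = -486650$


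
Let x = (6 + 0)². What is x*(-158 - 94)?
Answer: -9072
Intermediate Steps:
x = 36 (x = 6² = 36)
x*(-158 - 94) = 36*(-158 - 94) = 36*(-252) = -9072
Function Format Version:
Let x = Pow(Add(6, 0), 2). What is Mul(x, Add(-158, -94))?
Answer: -9072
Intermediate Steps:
x = 36 (x = Pow(6, 2) = 36)
Mul(x, Add(-158, -94)) = Mul(36, Add(-158, -94)) = Mul(36, -252) = -9072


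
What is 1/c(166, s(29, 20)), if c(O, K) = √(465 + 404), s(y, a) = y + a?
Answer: √869/869 ≈ 0.033923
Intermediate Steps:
s(y, a) = a + y
c(O, K) = √869
1/c(166, s(29, 20)) = 1/(√869) = √869/869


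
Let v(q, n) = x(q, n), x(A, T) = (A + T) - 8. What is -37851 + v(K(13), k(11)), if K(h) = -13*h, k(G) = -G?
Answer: -38039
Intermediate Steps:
x(A, T) = -8 + A + T
v(q, n) = -8 + n + q (v(q, n) = -8 + q + n = -8 + n + q)
-37851 + v(K(13), k(11)) = -37851 + (-8 - 1*11 - 13*13) = -37851 + (-8 - 11 - 169) = -37851 - 188 = -38039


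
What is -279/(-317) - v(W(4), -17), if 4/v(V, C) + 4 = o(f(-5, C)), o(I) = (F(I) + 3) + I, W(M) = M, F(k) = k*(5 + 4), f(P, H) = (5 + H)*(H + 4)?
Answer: 433693/494203 ≈ 0.87756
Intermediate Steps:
f(P, H) = (4 + H)*(5 + H) (f(P, H) = (5 + H)*(4 + H) = (4 + H)*(5 + H))
F(k) = 9*k (F(k) = k*9 = 9*k)
o(I) = 3 + 10*I (o(I) = (9*I + 3) + I = (3 + 9*I) + I = 3 + 10*I)
v(V, C) = 4/(199 + 10*C**2 + 90*C) (v(V, C) = 4/(-4 + (3 + 10*(20 + C**2 + 9*C))) = 4/(-4 + (3 + (200 + 10*C**2 + 90*C))) = 4/(-4 + (203 + 10*C**2 + 90*C)) = 4/(199 + 10*C**2 + 90*C))
-279/(-317) - v(W(4), -17) = -279/(-317) - 4/(199 + 10*(-17)**2 + 90*(-17)) = -279*(-1/317) - 4/(199 + 10*289 - 1530) = 279/317 - 4/(199 + 2890 - 1530) = 279/317 - 4/1559 = 433693/494203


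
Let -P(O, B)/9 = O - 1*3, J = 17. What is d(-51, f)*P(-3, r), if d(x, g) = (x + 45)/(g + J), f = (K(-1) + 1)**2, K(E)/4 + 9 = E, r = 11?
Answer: -162/769 ≈ -0.21066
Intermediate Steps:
K(E) = -36 + 4*E
f = 1521 (f = ((-36 + 4*(-1)) + 1)**2 = ((-36 - 4) + 1)**2 = (-40 + 1)**2 = (-39)**2 = 1521)
P(O, B) = 27 - 9*O (P(O, B) = -9*(O - 1*3) = -9*(O - 3) = -9*(-3 + O) = 27 - 9*O)
d(x, g) = (45 + x)/(17 + g) (d(x, g) = (x + 45)/(g + 17) = (45 + x)/(17 + g))
d(-51, f)*P(-3, r) = ((45 - 51)/(17 + 1521))*(27 - 9*(-3)) = (-6/1538)*(27 + 27) = ((1/1538)*(-6))*54 = -3/769*54 = -162/769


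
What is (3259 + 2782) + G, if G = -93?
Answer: 5948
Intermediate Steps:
(3259 + 2782) + G = (3259 + 2782) - 93 = 6041 - 93 = 5948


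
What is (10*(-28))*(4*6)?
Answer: -6720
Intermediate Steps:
(10*(-28))*(4*6) = -280*24 = -6720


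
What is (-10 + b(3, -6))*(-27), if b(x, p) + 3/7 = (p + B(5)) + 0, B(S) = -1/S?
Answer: 15714/35 ≈ 448.97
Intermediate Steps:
b(x, p) = -22/35 + p (b(x, p) = -3/7 + ((p - 1/5) + 0) = -3/7 + ((p - 1*⅕) + 0) = -3/7 + ((p - ⅕) + 0) = -3/7 + ((-⅕ + p) + 0) = -3/7 + (-⅕ + p) = -22/35 + p)
(-10 + b(3, -6))*(-27) = (-10 + (-22/35 - 6))*(-27) = (-10 - 232/35)*(-27) = -582/35*(-27) = 15714/35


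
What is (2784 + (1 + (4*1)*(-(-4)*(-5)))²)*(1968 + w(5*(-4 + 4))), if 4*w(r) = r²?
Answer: 17761200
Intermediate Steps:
w(r) = r²/4
(2784 + (1 + (4*1)*(-(-4)*(-5)))²)*(1968 + w(5*(-4 + 4))) = (2784 + (1 + (4*1)*(-(-4)*(-5)))²)*(1968 + (5*(-4 + 4))²/4) = (2784 + (1 + 4*(-1*20))²)*(1968 + (5*0)²/4) = (2784 + (1 + 4*(-20))²)*(1968 + (¼)*0²) = (2784 + (1 - 80)²)*(1968 + (¼)*0) = (2784 + (-79)²)*(1968 + 0) = (2784 + 6241)*1968 = 9025*1968 = 17761200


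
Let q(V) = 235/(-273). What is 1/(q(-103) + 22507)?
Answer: 273/6144176 ≈ 4.4432e-5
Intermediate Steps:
q(V) = -235/273 (q(V) = 235*(-1/273) = -235/273)
1/(q(-103) + 22507) = 1/(-235/273 + 22507) = 1/(6144176/273) = 273/6144176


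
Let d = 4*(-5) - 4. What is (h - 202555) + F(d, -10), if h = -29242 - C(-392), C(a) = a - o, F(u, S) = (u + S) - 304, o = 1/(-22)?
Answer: -5098347/22 ≈ -2.3174e+5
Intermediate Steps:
d = -24 (d = -20 - 4 = -24)
o = -1/22 ≈ -0.045455
F(u, S) = -304 + S + u (F(u, S) = (S + u) - 304 = -304 + S + u)
C(a) = 1/22 + a (C(a) = a - 1*(-1/22) = a + 1/22 = 1/22 + a)
h = -634701/22 (h = -29242 - (1/22 - 392) = -29242 - 1*(-8623/22) = -29242 + 8623/22 = -634701/22 ≈ -28850.)
(h - 202555) + F(d, -10) = (-634701/22 - 202555) + (-304 - 10 - 24) = -5090911/22 - 338 = -5098347/22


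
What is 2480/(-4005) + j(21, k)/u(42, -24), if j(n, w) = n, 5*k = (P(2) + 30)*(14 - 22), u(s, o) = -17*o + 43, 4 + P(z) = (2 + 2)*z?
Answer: -206875/361251 ≈ -0.57266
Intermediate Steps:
P(z) = -4 + 4*z (P(z) = -4 + (2 + 2)*z = -4 + 4*z)
u(s, o) = 43 - 17*o
k = -272/5 (k = (((-4 + 4*2) + 30)*(14 - 22))/5 = (((-4 + 8) + 30)*(-8))/5 = ((4 + 30)*(-8))/5 = (34*(-8))/5 = (⅕)*(-272) = -272/5 ≈ -54.400)
2480/(-4005) + j(21, k)/u(42, -24) = 2480/(-4005) + 21/(43 - 17*(-24)) = 2480*(-1/4005) + 21/(43 + 408) = -496/801 + 21/451 = -206875/361251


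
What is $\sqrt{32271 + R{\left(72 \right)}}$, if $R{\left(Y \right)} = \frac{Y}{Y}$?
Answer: $4 \sqrt{2017} \approx 179.64$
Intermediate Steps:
$R{\left(Y \right)} = 1$
$\sqrt{32271 + R{\left(72 \right)}} = \sqrt{32271 + 1} = \sqrt{32272} = 4 \sqrt{2017}$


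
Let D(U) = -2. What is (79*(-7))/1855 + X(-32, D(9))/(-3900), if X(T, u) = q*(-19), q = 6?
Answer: -9263/34450 ≈ -0.26888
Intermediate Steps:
X(T, u) = -114 (X(T, u) = 6*(-19) = -114)
(79*(-7))/1855 + X(-32, D(9))/(-3900) = (79*(-7))/1855 - 114/(-3900) = -553*1/1855 - 114*(-1/3900) = -79/265 + 19/650 = -9263/34450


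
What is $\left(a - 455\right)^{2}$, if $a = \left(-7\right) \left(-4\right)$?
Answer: $182329$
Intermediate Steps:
$a = 28$
$\left(a - 455\right)^{2} = \left(28 - 455\right)^{2} = \left(-427\right)^{2} = 182329$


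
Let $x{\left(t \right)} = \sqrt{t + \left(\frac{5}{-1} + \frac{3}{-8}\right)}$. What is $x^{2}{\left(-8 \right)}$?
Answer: $- \frac{107}{8} \approx -13.375$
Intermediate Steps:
$x{\left(t \right)} = \sqrt{- \frac{43}{8} + t}$ ($x{\left(t \right)} = \sqrt{t + \left(5 \left(-1\right) + 3 \left(- \frac{1}{8}\right)\right)} = \sqrt{t - \frac{43}{8}} = \sqrt{- \frac{43}{8} + t}$)
$x^{2}{\left(-8 \right)} = \left(\frac{\sqrt{-86 + 16 \left(-8\right)}}{4}\right)^{2} = \left(\frac{\sqrt{-86 - 128}}{4}\right)^{2} = \left(\frac{\sqrt{-214}}{4}\right)^{2} = \left(\frac{i \sqrt{214}}{4}\right)^{2} = - \frac{107}{8}$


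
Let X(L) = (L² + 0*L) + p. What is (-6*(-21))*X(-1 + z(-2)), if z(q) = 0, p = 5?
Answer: 756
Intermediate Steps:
X(L) = 5 + L² (X(L) = (L² + 0*L) + 5 = (L² + 0) + 5 = L² + 5 = 5 + L²)
(-6*(-21))*X(-1 + z(-2)) = (-6*(-21))*(5 + (-1 + 0)²) = 126*(5 + (-1)²) = 126*(5 + 1) = 126*6 = 756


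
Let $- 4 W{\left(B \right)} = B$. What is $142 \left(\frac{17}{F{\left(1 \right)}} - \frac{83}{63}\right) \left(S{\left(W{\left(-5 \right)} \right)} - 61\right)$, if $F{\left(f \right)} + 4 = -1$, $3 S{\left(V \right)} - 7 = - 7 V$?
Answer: $\frac{38984467}{945} \approx 41253.0$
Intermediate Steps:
$W{\left(B \right)} = - \frac{B}{4}$
$S{\left(V \right)} = \frac{7}{3} - \frac{7 V}{3}$ ($S{\left(V \right)} = \frac{7}{3} + \frac{\left(-7\right) V}{3} = \frac{7}{3} - \frac{7 V}{3}$)
$F{\left(f \right)} = -5$ ($F{\left(f \right)} = -4 - 1 = -5$)
$142 \left(\frac{17}{F{\left(1 \right)}} - \frac{83}{63}\right) \left(S{\left(W{\left(-5 \right)} \right)} - 61\right) = 142 \left(\frac{17}{-5} - \frac{83}{63}\right) \left(\left(\frac{7}{3} - \frac{7 \left(\left(- \frac{1}{4}\right) \left(-5\right)\right)}{3}\right) - 61\right) = 142 \left(17 \left(- \frac{1}{5}\right) - \frac{83}{63}\right) \left(\left(\frac{7}{3} - \frac{35}{12}\right) - 61\right) = 142 \left(- \frac{17}{5} - \frac{83}{63}\right) \left(\left(\frac{7}{3} - \frac{35}{12}\right) - 61\right) = 142 \left(- \frac{1486}{315}\right) \left(- \frac{7}{12} - 61\right) = \left(- \frac{211012}{315}\right) \left(- \frac{739}{12}\right) = \frac{38984467}{945}$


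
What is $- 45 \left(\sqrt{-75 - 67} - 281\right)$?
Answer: $12645 - 45 i \sqrt{142} \approx 12645.0 - 536.24 i$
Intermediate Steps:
$- 45 \left(\sqrt{-75 - 67} - 281\right) = - 45 \left(\sqrt{-142} - 281\right) = - 45 \left(i \sqrt{142} - 281\right) = - 45 \left(-281 + i \sqrt{142}\right) = 12645 - 45 i \sqrt{142}$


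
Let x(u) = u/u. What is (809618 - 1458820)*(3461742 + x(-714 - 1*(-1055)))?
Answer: -2247370479086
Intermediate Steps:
x(u) = 1
(809618 - 1458820)*(3461742 + x(-714 - 1*(-1055))) = (809618 - 1458820)*(3461742 + 1) = -649202*3461743 = -2247370479086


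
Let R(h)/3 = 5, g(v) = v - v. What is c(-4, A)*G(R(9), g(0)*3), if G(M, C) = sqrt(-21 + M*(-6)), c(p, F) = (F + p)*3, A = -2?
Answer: -18*I*sqrt(111) ≈ -189.64*I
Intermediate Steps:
g(v) = 0
R(h) = 15 (R(h) = 3*5 = 15)
c(p, F) = 3*F + 3*p
G(M, C) = sqrt(-21 - 6*M)
c(-4, A)*G(R(9), g(0)*3) = (3*(-2) + 3*(-4))*sqrt(-21 - 6*15) = (-6 - 12)*sqrt(-21 - 90) = -18*I*sqrt(111)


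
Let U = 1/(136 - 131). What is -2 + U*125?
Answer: 23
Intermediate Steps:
U = ⅕ (U = 1/5 = ⅕ ≈ 0.20000)
-2 + U*125 = -2 + (⅕)*125 = -2 + 25 = 23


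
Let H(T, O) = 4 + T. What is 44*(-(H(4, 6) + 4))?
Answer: -528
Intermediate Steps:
44*(-(H(4, 6) + 4)) = 44*(-((4 + 4) + 4)) = 44*(-(8 + 4)) = 44*(-1*12) = 44*(-12) = -528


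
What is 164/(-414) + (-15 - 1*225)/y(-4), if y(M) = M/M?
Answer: -49762/207 ≈ -240.40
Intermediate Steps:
y(M) = 1
164/(-414) + (-15 - 1*225)/y(-4) = 164/(-414) + (-15 - 1*225)/1 = 164*(-1/414) + (-15 - 225)*1 = -82/207 - 240*1 = -82/207 - 240 = -49762/207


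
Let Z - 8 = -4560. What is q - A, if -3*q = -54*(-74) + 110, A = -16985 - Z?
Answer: 33193/3 ≈ 11064.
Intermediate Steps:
Z = -4552 (Z = 8 - 4560 = -4552)
A = -12433 (A = -16985 - 1*(-4552) = -16985 + 4552 = -12433)
q = -4106/3 (q = -(-54*(-74) + 110)/3 = -(3996 + 110)/3 = -1/3*4106 = -4106/3 ≈ -1368.7)
q - A = -4106/3 - 1*(-12433) = -4106/3 + 12433 = 33193/3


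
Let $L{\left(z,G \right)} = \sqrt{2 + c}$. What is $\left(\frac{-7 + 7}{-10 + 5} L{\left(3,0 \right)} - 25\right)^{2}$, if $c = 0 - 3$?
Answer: $625$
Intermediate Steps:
$c = -3$
$L{\left(z,G \right)} = i$ ($L{\left(z,G \right)} = \sqrt{2 - 3} = \sqrt{-1} = i$)
$\left(\frac{-7 + 7}{-10 + 5} L{\left(3,0 \right)} - 25\right)^{2} = \left(\frac{-7 + 7}{-10 + 5} i - 25\right)^{2} = \left(\frac{0}{-5} i - 25\right)^{2} = \left(0 \left(- \frac{1}{5}\right) i - 25\right)^{2} = \left(0 i - 25\right)^{2} = \left(0 - 25\right)^{2} = \left(-25\right)^{2} = 625$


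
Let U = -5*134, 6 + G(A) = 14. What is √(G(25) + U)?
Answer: I*√662 ≈ 25.729*I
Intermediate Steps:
G(A) = 8 (G(A) = -6 + 14 = 8)
U = -670
√(G(25) + U) = √(8 - 670) = √(-662) = I*√662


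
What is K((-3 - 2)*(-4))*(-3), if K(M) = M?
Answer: -60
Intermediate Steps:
K((-3 - 2)*(-4))*(-3) = ((-3 - 2)*(-4))*(-3) = -5*(-4)*(-3) = 20*(-3) = -60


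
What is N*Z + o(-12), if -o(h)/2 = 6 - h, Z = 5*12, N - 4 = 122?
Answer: 7524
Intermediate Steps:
N = 126 (N = 4 + 122 = 126)
Z = 60
o(h) = -12 + 2*h (o(h) = -2*(6 - h) = -12 + 2*h)
N*Z + o(-12) = 126*60 + (-12 + 2*(-12)) = 7560 + (-12 - 24) = 7560 - 36 = 7524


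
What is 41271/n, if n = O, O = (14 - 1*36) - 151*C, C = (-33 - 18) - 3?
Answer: 41271/8132 ≈ 5.0751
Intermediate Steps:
C = -54 (C = -51 - 3 = -54)
O = 8132 (O = (14 - 1*36) - 151*(-54) = (14 - 36) + 8154 = -22 + 8154 = 8132)
n = 8132
41271/n = 41271/8132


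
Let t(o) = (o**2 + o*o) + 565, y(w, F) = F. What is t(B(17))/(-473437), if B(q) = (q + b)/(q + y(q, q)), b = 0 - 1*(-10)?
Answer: -327299/273646586 ≈ -0.0011961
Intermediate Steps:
b = 10 (b = 0 + 10 = 10)
B(q) = (10 + q)/(2*q) (B(q) = (q + 10)/(q + q) = (10 + q)/((2*q)) = (10 + q)*(1/(2*q)) = (10 + q)/(2*q))
t(o) = 565 + 2*o**2 (t(o) = (o**2 + o**2) + 565 = 2*o**2 + 565 = 565 + 2*o**2)
t(B(17))/(-473437) = (565 + 2*((1/2)*(10 + 17)/17)**2)/(-473437) = (565 + 2*((1/2)*(1/17)*27)**2)*(-1/473437) = (565 + 2*(27/34)**2)*(-1/473437) = (565 + 2*(729/1156))*(-1/473437) = (565 + 729/578)*(-1/473437) = (327299/578)*(-1/473437) = -327299/273646586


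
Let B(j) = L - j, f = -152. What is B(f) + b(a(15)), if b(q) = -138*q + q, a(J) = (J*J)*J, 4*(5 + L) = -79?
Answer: -1848991/4 ≈ -4.6225e+5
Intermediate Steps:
L = -99/4 (L = -5 + (¼)*(-79) = -5 - 79/4 = -99/4 ≈ -24.750)
a(J) = J³ (a(J) = J²*J = J³)
b(q) = -137*q
B(j) = -99/4 - j
B(f) + b(a(15)) = (-99/4 - 1*(-152)) - 137*15³ = (-99/4 + 152) - 137*3375 = 509/4 - 462375 = -1848991/4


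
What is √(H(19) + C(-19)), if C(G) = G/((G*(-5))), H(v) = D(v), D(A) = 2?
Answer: 3*√5/5 ≈ 1.3416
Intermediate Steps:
H(v) = 2
C(G) = -⅕ (C(G) = G/((-5*G)) = G*(-1/(5*G)) = -⅕)
√(H(19) + C(-19)) = √(2 - ⅕) = √(9/5) = 3*√5/5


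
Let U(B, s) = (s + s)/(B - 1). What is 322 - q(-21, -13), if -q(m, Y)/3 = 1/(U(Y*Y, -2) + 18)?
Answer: 243236/755 ≈ 322.17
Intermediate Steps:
U(B, s) = 2*s/(-1 + B) (U(B, s) = (2*s)/(-1 + B) = 2*s/(-1 + B))
q(m, Y) = -3/(18 - 4/(-1 + Y**2)) (q(m, Y) = -3/(2*(-2)/(-1 + Y*Y) + 18) = -3/(2*(-2)/(-1 + Y**2) + 18) = -3/(-4/(-1 + Y**2) + 18) = -3/(18 - 4/(-1 + Y**2)))
322 - q(-21, -13) = 322 - 3*(1 - 1*(-13)**2)/(2*(-11 + 9*(-13)**2)) = 322 - 3*(1 - 1*169)/(2*(-11 + 9*169)) = 322 - 3*(1 - 169)/(2*(-11 + 1521)) = 322 - 3*(-168)/(2*1510) = 322 - 1*(-126/755) = 322 + 126/755 = 243236/755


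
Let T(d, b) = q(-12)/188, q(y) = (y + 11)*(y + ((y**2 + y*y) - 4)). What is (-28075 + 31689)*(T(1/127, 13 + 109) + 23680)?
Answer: 4021991688/47 ≈ 8.5574e+7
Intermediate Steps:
q(y) = (11 + y)*(-4 + y + 2*y**2) (q(y) = (11 + y)*(y + ((y**2 + y**2) - 4)) = (11 + y)*(y + (2*y**2 - 4)) = (11 + y)*(y + (-4 + 2*y**2)) = (11 + y)*(-4 + y + 2*y**2))
T(d, b) = -68/47 (T(d, b) = (-44 + 2*(-12)**3 + 7*(-12) + 23*(-12)**2)/188 = (-44 + 2*(-1728) - 84 + 23*144)*(1/188) = (-44 - 3456 - 84 + 3312)*(1/188) = -272*1/188 = -68/47)
(-28075 + 31689)*(T(1/127, 13 + 109) + 23680) = (-28075 + 31689)*(-68/47 + 23680) = 3614*(1112892/47) = 4021991688/47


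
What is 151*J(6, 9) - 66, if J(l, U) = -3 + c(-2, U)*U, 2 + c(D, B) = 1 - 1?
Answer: -3237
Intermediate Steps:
c(D, B) = -2 (c(D, B) = -2 + (1 - 1) = -2 + 0 = -2)
J(l, U) = -3 - 2*U
151*J(6, 9) - 66 = 151*(-3 - 2*9) - 66 = 151*(-3 - 18) - 66 = 151*(-21) - 66 = -3171 - 66 = -3237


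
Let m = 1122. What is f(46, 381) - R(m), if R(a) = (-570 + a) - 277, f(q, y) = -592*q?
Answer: -27507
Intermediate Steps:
R(a) = -847 + a
f(46, 381) - R(m) = -592*46 - (-847 + 1122) = -27232 - 1*275 = -27232 - 275 = -27507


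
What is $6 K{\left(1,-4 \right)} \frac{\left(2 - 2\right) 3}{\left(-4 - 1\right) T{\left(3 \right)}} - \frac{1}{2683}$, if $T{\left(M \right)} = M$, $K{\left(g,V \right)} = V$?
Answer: $- \frac{1}{2683} \approx -0.00037272$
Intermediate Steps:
$6 K{\left(1,-4 \right)} \frac{\left(2 - 2\right) 3}{\left(-4 - 1\right) T{\left(3 \right)}} - \frac{1}{2683} = 6 \left(-4\right) \frac{\left(2 - 2\right) 3}{\left(-4 - 1\right) 3} - \frac{1}{2683} = - 24 \frac{0 \cdot 3}{\left(-5\right) 3} - \frac{1}{2683} = - 24 \frac{0}{-15} - \frac{1}{2683} = - 24 \cdot 0 \left(- \frac{1}{15}\right) - \frac{1}{2683} = \left(-24\right) 0 - \frac{1}{2683} = 0 - \frac{1}{2683} = - \frac{1}{2683}$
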